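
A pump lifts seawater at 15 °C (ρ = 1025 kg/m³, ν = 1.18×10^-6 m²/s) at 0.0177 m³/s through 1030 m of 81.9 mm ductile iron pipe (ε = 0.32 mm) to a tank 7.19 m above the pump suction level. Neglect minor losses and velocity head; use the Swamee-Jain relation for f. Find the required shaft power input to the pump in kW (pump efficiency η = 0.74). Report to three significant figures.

P_shaft ≈ 52.0 kW

V = 4Q/(πD²) = 3.360 m/s; Re = 2.33×10^5; ε/D = 0.00391; f = 0.02887
h_f = f(L/D)V²/2g = 208.9 m
Total head H = z + h_f = 7.19 + 208.9 = 216.1 m
P_hyd = ρgQH = 1025·9.81·0.0177·216.1 = 38.46 kW
P_shaft = P_hyd/η = 38.46/0.74 = 51.97 kW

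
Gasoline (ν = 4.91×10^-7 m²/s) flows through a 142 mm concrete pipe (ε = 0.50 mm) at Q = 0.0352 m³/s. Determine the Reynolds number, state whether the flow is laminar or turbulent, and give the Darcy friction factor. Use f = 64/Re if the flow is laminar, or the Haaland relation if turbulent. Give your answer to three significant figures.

V = 4Q/(πD²) = 2.223 m/s
Re = VD/ν = 2.223·0.142/4.91×10^-7 = 6.43×10^5
Re > 4000 → turbulent; ε/D = 0.00352
Haaland: f = 0.02761

Re ≈ 6.43×10^5; turbulent; f ≈ 0.0276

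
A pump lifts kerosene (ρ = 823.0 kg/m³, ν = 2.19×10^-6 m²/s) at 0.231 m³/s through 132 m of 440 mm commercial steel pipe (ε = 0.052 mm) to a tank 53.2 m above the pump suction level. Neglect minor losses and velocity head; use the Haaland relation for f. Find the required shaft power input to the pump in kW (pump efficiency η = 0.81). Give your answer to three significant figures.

V = 4Q/(πD²) = 1.519 m/s; Re = 3.05×10^5; ε/D = 1.18×10^-4; f = 0.01535
h_f = f(L/D)V²/2g = 0.5418 m
Total head H = z + h_f = 53.2 + 0.5418 = 53.74 m
P_hyd = ρgQH = 823.0·9.81·0.231·53.74 = 100.2 kW
P_shaft = P_hyd/η = 100.2/0.81 = 123.7 kW

P_shaft ≈ 124 kW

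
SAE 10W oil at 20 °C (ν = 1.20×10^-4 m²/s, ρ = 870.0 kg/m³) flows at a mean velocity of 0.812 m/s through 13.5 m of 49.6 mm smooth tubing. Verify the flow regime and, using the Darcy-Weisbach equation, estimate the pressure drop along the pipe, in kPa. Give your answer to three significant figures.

Δp ≈ 14.9 kPa

Re = VD/ν = 0.812·0.04960/1.20×10^-4 = 336 → laminar (Re < 2300)
f = 64/Re = 0.1907
h_f = f(L/D)V²/(2g) = 0.1907·(13.5/0.04960)·0.812²/(2·9.81) = 1.744 m
Δp = ρg·h_f = 870.0·9.81·1.744 = 14.89 kPa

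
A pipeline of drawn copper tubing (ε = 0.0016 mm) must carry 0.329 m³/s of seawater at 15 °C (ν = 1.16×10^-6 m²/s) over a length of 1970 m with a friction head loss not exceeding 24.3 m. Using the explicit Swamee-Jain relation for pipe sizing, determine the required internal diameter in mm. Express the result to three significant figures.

D ≈ 391 mm

Swamee-Jain (Type III): D = 0.66·[ε^1.25·(LQ²/(gh_f))^4.75 + ν·Q^9.4·(L/(gh_f))^5.2]^0.04
LQ²/(gh_f) = 0.8945; L/(gh_f) = 8.264
Term 1 = ε^1.25·(…)^4.75 = 3.35×10^-8; Term 2 = ν·Q^9.4·(…)^5.2 = 1.97×10^-6
D = 0.66·(3.35×10^-8 + 1.97×10^-6)^0.04 = 0.3905 m = 391 mm
Check: V = 2.75 m/s, Re = 9.25×10^5, f = 0.01186, h_f = 23.0 m ≈ 24.3 m ✓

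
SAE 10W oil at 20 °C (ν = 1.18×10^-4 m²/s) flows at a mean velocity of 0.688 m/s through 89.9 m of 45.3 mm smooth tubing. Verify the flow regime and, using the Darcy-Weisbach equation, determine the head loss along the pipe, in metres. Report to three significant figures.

h_f ≈ 11.6 m

Re = VD/ν = 0.688·0.04530/1.18×10^-4 = 264 → laminar (Re < 2300)
f = 64/Re = 0.2423
h_f = f(L/D)V²/(2g) = 0.2423·(89.9/0.04530)·0.688²/(2·9.81) = 11.60 m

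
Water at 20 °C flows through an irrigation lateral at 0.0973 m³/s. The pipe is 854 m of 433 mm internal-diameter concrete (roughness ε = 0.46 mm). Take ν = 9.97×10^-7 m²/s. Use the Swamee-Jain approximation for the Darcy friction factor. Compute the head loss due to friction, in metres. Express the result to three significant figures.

h_f ≈ 0.924 m

V = 4Q/(πD²) = 4·0.0973/(π·0.433²) = 0.6608 m/s
Re = VD/ν = 0.6608·0.433/9.97×10^-7 = 2.87×10^5 → turbulent
ε/D = 0.46/433 = 0.00106
Swamee-Jain: f = 0.02104
h_f = f(L/D)V²/(2g) = 0.02104·(854/0.433)·0.6608²/(2·9.81) = 0.9236 m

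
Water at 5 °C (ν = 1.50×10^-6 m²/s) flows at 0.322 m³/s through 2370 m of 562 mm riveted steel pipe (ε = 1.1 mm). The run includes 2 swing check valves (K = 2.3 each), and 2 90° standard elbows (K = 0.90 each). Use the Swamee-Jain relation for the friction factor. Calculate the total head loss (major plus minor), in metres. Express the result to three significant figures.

H_L ≈ 9.16 m

V = 4Q/(πD²) = 1.298 m/s; V²/2g = 0.08588 m
Re = 4.86×10^5, ε/D = 0.00196 → f = 0.02378 (Swamee-Jain)
Major: h_f = f(L/D)·V²/2g = 0.02378·4217·0.08588 = 8.614 m
Minor: ΣK = 6.40; h_m = ΣK·V²/2g = 0.5496 m
Total H_L = 8.614 + 0.5496 = 9.163 m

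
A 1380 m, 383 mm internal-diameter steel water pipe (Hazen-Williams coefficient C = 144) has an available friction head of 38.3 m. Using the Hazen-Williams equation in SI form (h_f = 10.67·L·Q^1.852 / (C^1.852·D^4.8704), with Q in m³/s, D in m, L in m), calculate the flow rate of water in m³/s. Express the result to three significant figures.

Q ≈ 0.464 m³/s

Rearranging: Q = [h_f·C^1.852·D^4.8704 / (10.67·L)]^(1/1.852)
Q = [38.3·144^1.852·0.383^4.8704 / (10.67·1380)]^0.540 = 0.4640 m³/s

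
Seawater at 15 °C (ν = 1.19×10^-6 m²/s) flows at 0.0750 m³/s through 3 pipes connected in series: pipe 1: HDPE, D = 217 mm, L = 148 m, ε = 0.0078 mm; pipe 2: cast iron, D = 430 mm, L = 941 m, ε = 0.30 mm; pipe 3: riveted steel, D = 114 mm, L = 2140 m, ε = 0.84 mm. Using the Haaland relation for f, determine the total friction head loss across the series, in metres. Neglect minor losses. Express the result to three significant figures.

Pipe 1: V = 2.028 m/s, Re = 3.70×10^5, ε/D = 3.59×10^-5, f = 0.01415, h_1 = f(L/D)V²/2g = 2.023 m
Pipe 2: V = 0.5165 m/s, Re = 1.87×10^5, ε/D = 6.98×10^-4, f = 0.01971, h_2 = f(L/D)V²/2g = 0.5864 m
Pipe 3: V = 7.348 m/s, Re = 7.04×10^5, ε/D = 0.00737, f = 0.03444, h_3 = f(L/D)V²/2g = 1779 m
Series → Q common, losses add: H = Σh = 1782 m

H ≈ 1780 m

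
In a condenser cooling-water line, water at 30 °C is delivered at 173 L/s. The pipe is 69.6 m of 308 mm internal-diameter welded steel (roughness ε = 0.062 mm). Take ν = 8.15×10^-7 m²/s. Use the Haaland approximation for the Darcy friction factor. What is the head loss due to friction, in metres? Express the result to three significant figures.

h_f ≈ 0.914 m

V = 4Q/(πD²) = 4·0.173/(π·0.308²) = 2.322 m/s
Re = VD/ν = 2.322·0.308/8.15×10^-7 = 8.78×10^5 → turbulent
ε/D = 0.062/308 = 2.01×10^-4
Haaland: f = 0.01472
h_f = f(L/D)V²/(2g) = 0.01472·(69.6/0.308)·2.322²/(2·9.81) = 0.9139 m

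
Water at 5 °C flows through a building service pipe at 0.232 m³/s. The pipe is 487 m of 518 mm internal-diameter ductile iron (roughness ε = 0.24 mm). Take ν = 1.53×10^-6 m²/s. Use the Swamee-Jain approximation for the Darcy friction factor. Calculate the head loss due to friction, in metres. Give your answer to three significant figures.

h_f ≈ 1.04 m

V = 4Q/(πD²) = 4·0.232/(π·0.518²) = 1.101 m/s
Re = VD/ν = 1.101·0.518/1.53×10^-6 = 3.73×10^5 → turbulent
ε/D = 0.24/518 = 4.63×10^-4
Swamee-Jain: f = 0.01785
h_f = f(L/D)V²/(2g) = 0.01785·(487/0.518)·1.101²/(2·9.81) = 1.036 m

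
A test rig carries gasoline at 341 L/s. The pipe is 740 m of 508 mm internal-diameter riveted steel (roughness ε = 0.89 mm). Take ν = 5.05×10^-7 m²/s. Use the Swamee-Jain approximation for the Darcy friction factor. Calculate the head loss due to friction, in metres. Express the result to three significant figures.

V = 4Q/(πD²) = 4·0.341/(π·0.508²) = 1.682 m/s
Re = VD/ν = 1.682·0.508/5.05×10^-7 = 1.69×10^6 → turbulent
ε/D = 0.89/508 = 0.00175
Swamee-Jain: f = 0.02279
h_f = f(L/D)V²/(2g) = 0.02279·(740/0.508)·1.682²/(2·9.81) = 4.790 m

h_f ≈ 4.79 m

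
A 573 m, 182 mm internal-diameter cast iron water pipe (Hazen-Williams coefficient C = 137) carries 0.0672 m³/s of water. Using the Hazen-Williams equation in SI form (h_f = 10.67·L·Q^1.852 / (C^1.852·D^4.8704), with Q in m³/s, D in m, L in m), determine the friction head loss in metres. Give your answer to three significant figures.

h_f = 10.67·573·0.0672^1.852 / (137^1.852·0.182^4.8704) = 18.25 m

h_f ≈ 18.2 m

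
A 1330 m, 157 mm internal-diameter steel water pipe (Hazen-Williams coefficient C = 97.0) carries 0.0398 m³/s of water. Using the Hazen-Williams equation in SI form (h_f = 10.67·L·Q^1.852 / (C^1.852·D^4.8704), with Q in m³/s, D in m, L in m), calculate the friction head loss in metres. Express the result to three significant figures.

h_f ≈ 62.5 m

h_f = 10.67·1330·0.0398^1.852 / (97.0^1.852·0.157^4.8704) = 62.49 m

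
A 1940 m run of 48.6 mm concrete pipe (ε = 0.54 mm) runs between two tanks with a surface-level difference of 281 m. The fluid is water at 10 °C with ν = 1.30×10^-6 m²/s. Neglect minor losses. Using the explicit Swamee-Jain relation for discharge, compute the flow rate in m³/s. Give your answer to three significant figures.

Q ≈ 0.00344 m³/s

Swamee-Jain (Type II): Q = -0.965·√(gD⁵h_f/L)·ln[ε/(3.7D) + √(3.17ν²L/(gD³h_f))]
√(gD⁵h_f/L) = √(9.81·0.0486⁵·281/1940) = 6.207×10^-4
ε/(3.7D) = 0.00300; √(3.17ν²L/(gD³h_f)) = 1.81×10^-4
Q = -0.965·6.207×10^-4·ln(0.003184) = 0.003444 m³/s
Check: V = 1.86 m/s, Re = 6.94×10^4, f = 0.04041, h_f = 283 m ≈ 281 m ✓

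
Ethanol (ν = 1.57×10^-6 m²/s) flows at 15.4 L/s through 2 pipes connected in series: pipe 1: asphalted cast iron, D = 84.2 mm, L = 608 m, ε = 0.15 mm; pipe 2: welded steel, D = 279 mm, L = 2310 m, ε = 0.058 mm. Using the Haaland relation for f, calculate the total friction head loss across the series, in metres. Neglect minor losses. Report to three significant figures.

Pipe 1: V = 2.766 m/s, Re = 1.48×10^5, ε/D = 0.00178, f = 0.02389, h_1 = f(L/D)V²/2g = 67.24 m
Pipe 2: V = 0.2519 m/s, Re = 4.48×10^4, ε/D = 2.08×10^-4, f = 0.02182, h_2 = f(L/D)V²/2g = 0.5842 m
Series → Q common, losses add: H = Σh = 67.83 m

H ≈ 67.8 m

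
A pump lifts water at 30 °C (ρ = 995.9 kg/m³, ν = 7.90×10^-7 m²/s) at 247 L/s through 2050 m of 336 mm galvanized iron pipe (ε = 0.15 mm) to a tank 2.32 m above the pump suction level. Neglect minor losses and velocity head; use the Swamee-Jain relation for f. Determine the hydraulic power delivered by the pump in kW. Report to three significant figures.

P_hyd ≈ 104 kW

V = 4Q/(πD²) = 2.786 m/s; Re = 1.18×10^6; ε/D = 4.46×10^-4; f = 0.01684
h_f = f(L/D)V²/2g = 40.64 m
Total head H = z + h_f = 2.32 + 40.64 = 42.96 m
P_hyd = ρgQH = 995.9·9.81·0.247·42.96 = 103.7 kW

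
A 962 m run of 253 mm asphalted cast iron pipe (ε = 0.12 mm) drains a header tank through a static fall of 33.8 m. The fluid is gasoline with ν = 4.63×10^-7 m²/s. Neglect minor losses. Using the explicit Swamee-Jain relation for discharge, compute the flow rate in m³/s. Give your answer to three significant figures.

Q ≈ 0.162 m³/s

Swamee-Jain (Type II): Q = -0.965·√(gD⁵h_f/L)·ln[ε/(3.7D) + √(3.17ν²L/(gD³h_f))]
√(gD⁵h_f/L) = √(9.81·0.253⁵·33.8/962) = 0.01890
ε/(3.7D) = 1.28×10^-4; √(3.17ν²L/(gD³h_f)) = 1.10×10^-5
Q = -0.965·0.01890·ln(1.392×10^-4) = 0.1620 m³/s
Check: V = 3.22 m/s, Re = 1.76×10^6, f = 0.01688, h_f = 34.0 m ≈ 33.8 m ✓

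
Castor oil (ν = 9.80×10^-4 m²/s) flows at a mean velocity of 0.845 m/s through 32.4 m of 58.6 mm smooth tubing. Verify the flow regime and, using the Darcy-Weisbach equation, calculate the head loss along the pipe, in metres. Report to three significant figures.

Re = VD/ν = 0.845·0.05860/9.80×10^-4 = 50.5 → laminar (Re < 2300)
f = 64/Re = 1.267
h_f = f(L/D)V²/(2g) = 1.267·(32.4/0.05860)·0.845²/(2·9.81) = 25.49 m

h_f ≈ 25.5 m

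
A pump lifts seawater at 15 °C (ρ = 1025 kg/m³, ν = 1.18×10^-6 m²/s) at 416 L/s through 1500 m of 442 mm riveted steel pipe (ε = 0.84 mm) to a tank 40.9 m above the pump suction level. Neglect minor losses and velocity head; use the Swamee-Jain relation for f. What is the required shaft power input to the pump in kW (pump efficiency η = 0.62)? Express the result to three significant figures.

P_shaft ≈ 476 kW

V = 4Q/(πD²) = 2.711 m/s; Re = 1.02×10^6; ε/D = 0.00190; f = 0.02337
h_f = f(L/D)V²/2g = 29.71 m
Total head H = z + h_f = 40.9 + 29.71 = 70.61 m
P_hyd = ρgQH = 1025·9.81·0.416·70.61 = 295.4 kW
P_shaft = P_hyd/η = 295.4/0.62 = 476.4 kW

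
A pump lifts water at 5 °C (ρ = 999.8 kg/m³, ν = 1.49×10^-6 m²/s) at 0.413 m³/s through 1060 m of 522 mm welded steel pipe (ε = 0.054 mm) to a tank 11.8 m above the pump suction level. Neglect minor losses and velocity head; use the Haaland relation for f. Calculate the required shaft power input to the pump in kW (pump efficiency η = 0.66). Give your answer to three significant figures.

V = 4Q/(πD²) = 1.930 m/s; Re = 6.76×10^5; ε/D = 1.03×10^-4; f = 0.01385
h_f = f(L/D)V²/2g = 5.339 m
Total head H = z + h_f = 11.8 + 5.339 = 17.14 m
P_hyd = ρgQH = 999.8·9.81·0.413·17.14 = 69.42 kW
P_shaft = P_hyd/η = 69.42/0.66 = 105.2 kW

P_shaft ≈ 105 kW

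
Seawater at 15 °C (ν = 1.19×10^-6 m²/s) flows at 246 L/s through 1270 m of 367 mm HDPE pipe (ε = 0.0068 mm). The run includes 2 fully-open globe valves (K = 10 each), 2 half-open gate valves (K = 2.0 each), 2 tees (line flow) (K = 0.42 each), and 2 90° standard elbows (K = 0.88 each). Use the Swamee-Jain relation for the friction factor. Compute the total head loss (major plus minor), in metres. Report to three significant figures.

V = 4Q/(πD²) = 2.325 m/s; V²/2g = 0.2756 m
Re = 7.17×10^5, ε/D = 1.85×10^-5 → f = 0.01265 (Swamee-Jain)
Major: h_f = f(L/D)·V²/2g = 0.01265·3460·0.2756 = 12.06 m
Minor: ΣK = 26.6; h_m = ΣK·V²/2g = 7.332 m
Total H_L = 12.06 + 7.332 = 19.40 m

H_L ≈ 19.4 m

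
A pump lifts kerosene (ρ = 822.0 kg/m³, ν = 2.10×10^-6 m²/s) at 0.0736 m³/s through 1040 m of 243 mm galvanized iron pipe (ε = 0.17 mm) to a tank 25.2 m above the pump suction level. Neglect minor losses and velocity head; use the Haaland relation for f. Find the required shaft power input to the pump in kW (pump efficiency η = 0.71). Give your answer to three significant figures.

P_shaft ≈ 30.1 kW

V = 4Q/(πD²) = 1.587 m/s; Re = 1.84×10^5; ε/D = 7.00×10^-4; f = 0.01974
h_f = f(L/D)V²/2g = 10.85 m
Total head H = z + h_f = 25.2 + 10.85 = 36.05 m
P_hyd = ρgQH = 822.0·9.81·0.0736·36.05 = 21.39 kW
P_shaft = P_hyd/η = 21.39/0.71 = 30.13 kW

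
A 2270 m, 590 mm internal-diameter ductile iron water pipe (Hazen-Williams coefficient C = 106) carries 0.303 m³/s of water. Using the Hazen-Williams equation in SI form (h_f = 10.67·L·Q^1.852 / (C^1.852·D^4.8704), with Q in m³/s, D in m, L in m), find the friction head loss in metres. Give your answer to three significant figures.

h_f ≈ 6.15 m

h_f = 10.67·2270·0.303^1.852 / (106^1.852·0.590^4.8704) = 6.152 m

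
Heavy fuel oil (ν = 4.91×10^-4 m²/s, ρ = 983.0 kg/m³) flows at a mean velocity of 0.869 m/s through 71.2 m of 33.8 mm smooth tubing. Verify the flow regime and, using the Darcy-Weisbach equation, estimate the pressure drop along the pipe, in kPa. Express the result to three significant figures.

Re = VD/ν = 0.869·0.03380/4.91×10^-4 = 59.8 → laminar (Re < 2300)
f = 64/Re = 1.070
h_f = f(L/D)V²/(2g) = 1.070·(71.2/0.03380)·0.869²/(2·9.81) = 86.74 m
Δp = ρg·h_f = 983.0·9.81·86.74 = 836.5 kPa

Δp ≈ 836 kPa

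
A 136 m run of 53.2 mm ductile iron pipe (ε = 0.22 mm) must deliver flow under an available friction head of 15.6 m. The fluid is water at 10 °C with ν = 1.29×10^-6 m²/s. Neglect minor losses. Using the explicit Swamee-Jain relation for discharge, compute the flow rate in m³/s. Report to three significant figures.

Q ≈ 0.00444 m³/s

Swamee-Jain (Type II): Q = -0.965·√(gD⁵h_f/L)·ln[ε/(3.7D) + √(3.17ν²L/(gD³h_f))]
√(gD⁵h_f/L) = √(9.81·0.0532⁵·15.6/136) = 6.925×10^-4
ε/(3.7D) = 0.00112; √(3.17ν²L/(gD³h_f)) = 1.76×10^-4
Q = -0.965·6.925×10^-4·ln(0.001294) = 0.004444 m³/s
Check: V = 2.00 m/s, Re = 8.24×10^4, f = 0.03025, h_f = 15.7 m ≈ 15.6 m ✓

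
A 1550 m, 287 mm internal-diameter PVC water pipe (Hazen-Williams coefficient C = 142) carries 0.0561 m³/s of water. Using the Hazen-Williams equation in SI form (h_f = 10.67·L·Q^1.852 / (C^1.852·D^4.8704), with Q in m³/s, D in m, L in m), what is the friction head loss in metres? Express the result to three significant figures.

h_f = 10.67·1550·0.0561^1.852 / (142^1.852·0.287^4.8704) = 3.596 m

h_f ≈ 3.60 m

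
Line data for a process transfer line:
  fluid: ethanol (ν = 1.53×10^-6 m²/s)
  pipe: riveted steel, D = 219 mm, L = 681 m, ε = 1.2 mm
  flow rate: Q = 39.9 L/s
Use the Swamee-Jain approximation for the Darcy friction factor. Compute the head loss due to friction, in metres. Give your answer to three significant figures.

V = 4Q/(πD²) = 4·0.0399/(π·0.219²) = 1.059 m/s
Re = VD/ν = 1.059·0.219/1.53×10^-6 = 1.52×10^5 → turbulent
ε/D = 1.2/219 = 0.00548
Swamee-Jain: f = 0.03202
h_f = f(L/D)V²/(2g) = 0.03202·(681/0.219)·1.059²/(2·9.81) = 5.694 m

h_f ≈ 5.69 m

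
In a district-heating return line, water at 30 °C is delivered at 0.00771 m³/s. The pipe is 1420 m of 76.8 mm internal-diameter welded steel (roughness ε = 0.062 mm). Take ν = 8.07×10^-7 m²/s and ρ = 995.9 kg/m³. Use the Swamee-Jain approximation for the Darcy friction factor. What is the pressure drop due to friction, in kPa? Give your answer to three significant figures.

Δp ≈ 529 kPa

V = 4Q/(πD²) = 4·0.00771/(π·0.0768²) = 1.664 m/s
Re = VD/ν = 1.664·0.0768/8.07×10^-7 = 1.58×10^5 → turbulent
ε/D = 0.062/76.8 = 8.07×10^-4
Swamee-Jain: f = 0.02075
h_f = f(L/D)V²/(2g) = 0.02075·(1420/0.0768)·1.664²/(2·9.81) = 54.17 m
Δp = ρg·h_f = 995.9·9.81·54.17 = 529.3 kPa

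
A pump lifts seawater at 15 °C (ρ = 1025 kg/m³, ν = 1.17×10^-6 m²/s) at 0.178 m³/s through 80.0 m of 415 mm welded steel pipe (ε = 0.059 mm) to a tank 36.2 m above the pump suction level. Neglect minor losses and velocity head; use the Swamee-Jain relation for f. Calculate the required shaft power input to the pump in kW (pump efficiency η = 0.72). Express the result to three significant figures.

P_shaft ≈ 90.6 kW

V = 4Q/(πD²) = 1.316 m/s; Re = 4.67×10^5; ε/D = 1.42×10^-4; f = 0.01504
h_f = f(L/D)V²/2g = 0.2559 m
Total head H = z + h_f = 36.2 + 0.2559 = 36.46 m
P_hyd = ρgQH = 1025·9.81·0.178·36.46 = 65.25 kW
P_shaft = P_hyd/η = 65.25/0.72 = 90.63 kW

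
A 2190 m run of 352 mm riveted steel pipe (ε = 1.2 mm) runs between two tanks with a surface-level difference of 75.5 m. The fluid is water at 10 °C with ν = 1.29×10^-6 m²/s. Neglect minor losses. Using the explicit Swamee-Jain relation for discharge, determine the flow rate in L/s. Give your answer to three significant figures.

Swamee-Jain (Type II): Q = -0.965·√(gD⁵h_f/L)·ln[ε/(3.7D) + √(3.17ν²L/(gD³h_f))]
√(gD⁵h_f/L) = √(9.81·0.352⁵·75.5/2190) = 0.04275
ε/(3.7D) = 9.21×10^-4; √(3.17ν²L/(gD³h_f)) = 1.89×10^-5
Q = -0.965·0.04275·ln(9.403×10^-4) = 0.2875 m³/s
Check: V = 2.95 m/s, Re = 8.06×10^5, f = 0.02736, h_f = 75.7 m ≈ 75.5 m ✓

Q ≈ 288 L/s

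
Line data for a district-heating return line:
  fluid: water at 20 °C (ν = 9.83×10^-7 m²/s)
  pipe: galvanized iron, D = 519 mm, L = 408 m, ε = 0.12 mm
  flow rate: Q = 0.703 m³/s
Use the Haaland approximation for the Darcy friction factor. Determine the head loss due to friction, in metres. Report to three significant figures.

V = 4Q/(πD²) = 4·0.703/(π·0.519²) = 3.323 m/s
Re = VD/ν = 3.323·0.519/9.83×10^-7 = 1.75×10^6 → turbulent
ε/D = 0.12/519 = 2.31×10^-4
Haaland: f = 0.01463
h_f = f(L/D)V²/(2g) = 0.01463·(408/0.519)·3.323²/(2·9.81) = 6.471 m

h_f ≈ 6.47 m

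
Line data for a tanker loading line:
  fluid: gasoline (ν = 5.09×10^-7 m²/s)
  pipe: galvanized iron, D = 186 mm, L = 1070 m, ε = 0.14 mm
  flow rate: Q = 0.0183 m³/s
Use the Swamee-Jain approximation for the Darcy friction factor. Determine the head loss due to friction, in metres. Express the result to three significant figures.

V = 4Q/(πD²) = 4·0.0183/(π·0.186²) = 0.6735 m/s
Re = VD/ν = 0.6735·0.186/5.09×10^-7 = 2.46×10^5 → turbulent
ε/D = 0.14/186 = 7.53×10^-4
Swamee-Jain: f = 0.01988
h_f = f(L/D)V²/(2g) = 0.01988·(1070/0.186)·0.6735²/(2·9.81) = 2.644 m

h_f ≈ 2.64 m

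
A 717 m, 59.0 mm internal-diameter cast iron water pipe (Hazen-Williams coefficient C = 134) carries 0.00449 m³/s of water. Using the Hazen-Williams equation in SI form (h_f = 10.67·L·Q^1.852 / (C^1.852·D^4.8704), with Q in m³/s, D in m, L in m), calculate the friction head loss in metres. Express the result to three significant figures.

h_f ≈ 38.3 m

h_f = 10.67·717·0.00449^1.852 / (134^1.852·0.0590^4.8704) = 38.25 m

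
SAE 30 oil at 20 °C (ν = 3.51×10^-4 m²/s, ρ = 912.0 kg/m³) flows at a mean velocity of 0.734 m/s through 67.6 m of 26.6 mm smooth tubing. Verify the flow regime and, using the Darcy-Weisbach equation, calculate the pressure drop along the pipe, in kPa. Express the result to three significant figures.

Re = VD/ν = 0.734·0.02660/3.51×10^-4 = 55.6 → laminar (Re < 2300)
f = 64/Re = 1.151
h_f = f(L/D)V²/(2g) = 1.151·(67.6/0.02660)·0.734²/(2·9.81) = 80.29 m
Δp = ρg·h_f = 912.0·9.81·80.29 = 718.3 kPa

Δp ≈ 718 kPa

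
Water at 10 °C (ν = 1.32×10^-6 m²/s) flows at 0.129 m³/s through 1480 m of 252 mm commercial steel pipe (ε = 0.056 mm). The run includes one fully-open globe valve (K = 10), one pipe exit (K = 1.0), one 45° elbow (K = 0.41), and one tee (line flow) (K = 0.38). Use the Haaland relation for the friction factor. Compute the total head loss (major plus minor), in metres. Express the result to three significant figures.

V = 4Q/(πD²) = 2.586 m/s; V²/2g = 0.3410 m
Re = 4.94×10^5, ε/D = 2.22×10^-4 → f = 0.01551 (Haaland)
Major: h_f = f(L/D)·V²/2g = 0.01551·5873·0.3410 = 31.06 m
Minor: ΣK = 11.8; h_m = ΣK·V²/2g = 4.020 m
Total H_L = 31.06 + 4.020 = 35.08 m

H_L ≈ 35.1 m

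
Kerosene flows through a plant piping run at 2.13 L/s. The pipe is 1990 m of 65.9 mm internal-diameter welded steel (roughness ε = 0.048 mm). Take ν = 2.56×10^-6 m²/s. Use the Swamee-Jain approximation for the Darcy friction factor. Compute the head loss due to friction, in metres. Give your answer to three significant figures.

h_f ≈ 17.3 m

V = 4Q/(πD²) = 4·0.00213/(π·0.0659²) = 0.6245 m/s
Re = VD/ν = 0.6245·0.0659/2.56×10^-6 = 1.61×10^4 → turbulent
ε/D = 0.048/65.9 = 7.28×10^-4
Swamee-Jain: f = 0.02884
h_f = f(L/D)V²/(2g) = 0.02884·(1990/0.0659)·0.6245²/(2·9.81) = 17.31 m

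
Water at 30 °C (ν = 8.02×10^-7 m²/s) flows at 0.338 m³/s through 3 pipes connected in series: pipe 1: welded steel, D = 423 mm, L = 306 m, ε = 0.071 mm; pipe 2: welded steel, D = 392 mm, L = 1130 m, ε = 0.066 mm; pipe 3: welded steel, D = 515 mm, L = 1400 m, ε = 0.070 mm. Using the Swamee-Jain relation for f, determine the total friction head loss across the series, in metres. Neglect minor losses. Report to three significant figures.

H ≈ 24.4 m

Pipe 1: V = 2.405 m/s, Re = 1.27×10^6, ε/D = 1.68×10^-4, f = 0.01421, h_1 = f(L/D)V²/2g = 3.030 m
Pipe 2: V = 2.801 m/s, Re = 1.37×10^6, ε/D = 1.68×10^-4, f = 0.01416, h_2 = f(L/D)V²/2g = 16.31 m
Pipe 3: V = 1.623 m/s, Re = 1.04×10^6, ε/D = 1.36×10^-4, f = 0.01397, h_3 = f(L/D)V²/2g = 5.095 m
Series → Q common, losses add: H = Σh = 24.44 m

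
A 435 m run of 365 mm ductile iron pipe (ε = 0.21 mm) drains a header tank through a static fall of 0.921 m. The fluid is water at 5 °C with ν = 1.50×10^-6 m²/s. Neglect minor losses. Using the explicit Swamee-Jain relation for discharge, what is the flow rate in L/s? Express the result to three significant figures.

Swamee-Jain (Type II): Q = -0.965·√(gD⁵h_f/L)·ln[ε/(3.7D) + √(3.17ν²L/(gD³h_f))]
√(gD⁵h_f/L) = √(9.81·0.365⁵·0.921/435) = 0.01160
ε/(3.7D) = 1.55×10^-4; √(3.17ν²L/(gD³h_f)) = 8.40×10^-5
Q = -0.965·0.01160·ln(2.395×10^-4) = 0.09332 m³/s
Check: V = 0.892 m/s, Re = 2.17×10^5, f = 0.01919, h_f = 0.927 m ≈ 0.921 m ✓

Q ≈ 93.3 L/s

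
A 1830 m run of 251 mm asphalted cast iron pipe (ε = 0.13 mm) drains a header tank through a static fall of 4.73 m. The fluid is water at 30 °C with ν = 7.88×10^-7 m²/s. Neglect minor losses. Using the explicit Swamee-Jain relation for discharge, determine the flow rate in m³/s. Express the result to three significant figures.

Swamee-Jain (Type II): Q = -0.965·√(gD⁵h_f/L)·ln[ε/(3.7D) + √(3.17ν²L/(gD³h_f))]
√(gD⁵h_f/L) = √(9.81·0.251⁵·4.73/1830) = 0.005026
ε/(3.7D) = 1.40×10^-4; √(3.17ν²L/(gD³h_f)) = 7.01×10^-5
Q = -0.965·0.005026·ln(2.100×10^-4) = 0.04107 m³/s
Check: V = 0.830 m/s, Re = 2.64×10^5, f = 0.01860, h_f = 4.76 m ≈ 4.73 m ✓

Q ≈ 0.0411 m³/s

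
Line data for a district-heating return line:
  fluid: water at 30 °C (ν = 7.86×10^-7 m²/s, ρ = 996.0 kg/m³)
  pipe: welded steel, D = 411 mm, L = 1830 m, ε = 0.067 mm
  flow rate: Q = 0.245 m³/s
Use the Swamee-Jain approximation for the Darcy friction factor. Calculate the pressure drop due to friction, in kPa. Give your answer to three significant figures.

V = 4Q/(πD²) = 4·0.245/(π·0.411²) = 1.847 m/s
Re = VD/ν = 1.847·0.411/7.86×10^-7 = 9.66×10^5 → turbulent
ε/D = 0.067/411 = 1.63×10^-4
Swamee-Jain: f = 0.01438
h_f = f(L/D)V²/(2g) = 0.01438·(1830/0.411)·1.847²/(2·9.81) = 11.13 m
Δp = ρg·h_f = 996.0·9.81·11.13 = 108.7 kPa

Δp ≈ 109 kPa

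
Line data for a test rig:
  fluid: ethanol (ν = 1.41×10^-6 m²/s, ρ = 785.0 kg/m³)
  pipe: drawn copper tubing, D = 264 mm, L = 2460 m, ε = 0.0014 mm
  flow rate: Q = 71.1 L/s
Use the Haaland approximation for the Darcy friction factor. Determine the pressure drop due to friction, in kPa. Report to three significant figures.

V = 4Q/(πD²) = 4·0.0711/(π·0.264²) = 1.299 m/s
Re = VD/ν = 1.299·0.264/1.41×10^-6 = 2.43×10^5 → turbulent
ε/D = 0.0014/264 = 5.30×10^-6
Haaland: f = 0.01496
h_f = f(L/D)V²/(2g) = 0.01496·(2460/0.264)·1.299²/(2·9.81) = 11.99 m
Δp = ρg·h_f = 785.0·9.81·11.99 = 92.31 kPa

Δp ≈ 92.3 kPa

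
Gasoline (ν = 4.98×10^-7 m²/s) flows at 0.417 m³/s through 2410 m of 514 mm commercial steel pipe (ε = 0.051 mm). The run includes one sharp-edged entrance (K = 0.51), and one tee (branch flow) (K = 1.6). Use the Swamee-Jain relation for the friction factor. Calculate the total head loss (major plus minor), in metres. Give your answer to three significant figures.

V = 4Q/(πD²) = 2.010 m/s; V²/2g = 0.2058 m
Re = 2.07×10^6, ε/D = 9.92×10^-5 → f = 0.01284 (Swamee-Jain)
Major: h_f = f(L/D)·V²/2g = 0.01284·4689·0.2058 = 12.39 m
Minor: ΣK = 2.11; h_m = ΣK·V²/2g = 0.4343 m
Total H_L = 12.39 + 0.4343 = 12.83 m

H_L ≈ 12.8 m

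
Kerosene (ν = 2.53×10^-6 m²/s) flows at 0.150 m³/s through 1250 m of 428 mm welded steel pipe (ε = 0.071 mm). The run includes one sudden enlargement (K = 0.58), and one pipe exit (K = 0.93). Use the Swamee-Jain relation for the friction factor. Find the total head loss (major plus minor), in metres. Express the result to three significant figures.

V = 4Q/(πD²) = 1.043 m/s; V²/2g = 0.05540 m
Re = 1.76×10^5, ε/D = 1.66×10^-4 → f = 0.01719 (Swamee-Jain)
Major: h_f = f(L/D)·V²/2g = 0.01719·2921·0.05540 = 2.782 m
Minor: ΣK = 1.51; h_m = ΣK·V²/2g = 0.08366 m
Total H_L = 2.782 + 0.08366 = 2.866 m

H_L ≈ 2.87 m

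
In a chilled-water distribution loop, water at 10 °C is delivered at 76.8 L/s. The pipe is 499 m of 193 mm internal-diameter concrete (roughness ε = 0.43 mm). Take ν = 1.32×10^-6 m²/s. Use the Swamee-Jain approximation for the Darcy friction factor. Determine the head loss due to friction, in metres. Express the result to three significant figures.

h_f ≈ 22.4 m

V = 4Q/(πD²) = 4·0.0768/(π·0.193²) = 2.625 m/s
Re = VD/ν = 2.625·0.193/1.32×10^-6 = 3.84×10^5 → turbulent
ε/D = 0.43/193 = 0.00223
Swamee-Jain: f = 0.02468
h_f = f(L/D)V²/(2g) = 0.02468·(499/0.193)·2.625²/(2·9.81) = 22.41 m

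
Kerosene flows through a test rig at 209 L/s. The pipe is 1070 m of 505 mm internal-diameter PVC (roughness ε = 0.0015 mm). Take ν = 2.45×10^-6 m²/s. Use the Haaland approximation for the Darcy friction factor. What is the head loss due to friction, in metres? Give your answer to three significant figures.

h_f ≈ 1.80 m

V = 4Q/(πD²) = 4·0.209/(π·0.505²) = 1.043 m/s
Re = VD/ν = 1.043·0.505/2.45×10^-6 = 2.15×10^5 → turbulent
ε/D = 0.0015/505 = 2.97×10^-6
Haaland: f = 0.01530
h_f = f(L/D)V²/(2g) = 0.01530·(1070/0.505)·1.043²/(2·9.81) = 1.799 m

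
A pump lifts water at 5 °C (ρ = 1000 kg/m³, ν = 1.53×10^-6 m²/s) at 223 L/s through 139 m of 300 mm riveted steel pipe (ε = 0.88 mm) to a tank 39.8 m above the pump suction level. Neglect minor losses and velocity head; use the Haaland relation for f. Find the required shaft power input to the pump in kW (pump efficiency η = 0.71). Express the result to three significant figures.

V = 4Q/(πD²) = 3.155 m/s; Re = 6.19×10^5; ε/D = 0.00293; f = 0.02625
h_f = f(L/D)V²/2g = 6.171 m
Total head H = z + h_f = 39.8 + 6.171 = 45.97 m
P_hyd = ρgQH = 1000·9.81·0.223·45.97 = 100.6 kW
P_shaft = P_hyd/η = 100.6/0.71 = 141.6 kW

P_shaft ≈ 142 kW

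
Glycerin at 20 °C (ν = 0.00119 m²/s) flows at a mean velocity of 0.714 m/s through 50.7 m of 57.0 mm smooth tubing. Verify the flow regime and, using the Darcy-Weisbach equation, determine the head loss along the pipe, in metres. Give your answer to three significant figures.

Re = VD/ν = 0.714·0.05700/0.00119 = 34.2 → laminar (Re < 2300)
f = 64/Re = 1.871
h_f = f(L/D)V²/(2g) = 1.871·(50.7/0.05700)·0.714²/(2·9.81) = 43.25 m

h_f ≈ 43.2 m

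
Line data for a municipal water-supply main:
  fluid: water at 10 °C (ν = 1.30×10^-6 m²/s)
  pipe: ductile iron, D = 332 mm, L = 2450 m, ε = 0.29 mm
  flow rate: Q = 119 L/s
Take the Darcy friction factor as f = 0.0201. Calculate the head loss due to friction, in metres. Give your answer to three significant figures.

h_f ≈ 14.3 m

V = 4Q/(πD²) = 4·0.119/(π·0.332²) = 1.375 m/s
h_f = f(L/D)V²/(2g) = 0.02010·(2450/0.332)·1.375²/(2·9.81) = 14.29 m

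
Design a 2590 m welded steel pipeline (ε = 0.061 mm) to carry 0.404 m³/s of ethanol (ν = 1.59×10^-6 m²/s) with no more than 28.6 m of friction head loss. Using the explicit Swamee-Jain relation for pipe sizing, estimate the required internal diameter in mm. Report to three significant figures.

Swamee-Jain (Type III): D = 0.66·[ε^1.25·(LQ²/(gh_f))^4.75 + ν·Q^9.4·(L/(gh_f))^5.2]^0.04
LQ²/(gh_f) = 1.507; L/(gh_f) = 9.231
Term 1 = ε^1.25·(…)^4.75 = 3.78×10^-5; Term 2 = ν·Q^9.4·(…)^5.2 = 3.32×10^-5
D = 0.66·(3.78×10^-5 + 3.32×10^-5)^0.04 = 0.4504 m = 450 mm
Check: V = 2.54 m/s, Re = 7.18×10^5, f = 0.01437, h_f = 27.1 m ≈ 28.6 m ✓

D ≈ 450 mm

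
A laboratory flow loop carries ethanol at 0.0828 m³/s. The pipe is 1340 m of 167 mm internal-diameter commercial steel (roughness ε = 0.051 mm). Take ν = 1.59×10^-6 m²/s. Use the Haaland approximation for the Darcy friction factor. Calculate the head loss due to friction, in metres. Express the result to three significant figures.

V = 4Q/(πD²) = 4·0.0828/(π·0.167²) = 3.780 m/s
Re = VD/ν = 3.780·0.167/1.59×10^-6 = 3.97×10^5 → turbulent
ε/D = 0.051/167 = 3.05×10^-4
Haaland: f = 0.01646
h_f = f(L/D)V²/(2g) = 0.01646·(1340/0.167)·3.780²/(2·9.81) = 96.18 m

h_f ≈ 96.2 m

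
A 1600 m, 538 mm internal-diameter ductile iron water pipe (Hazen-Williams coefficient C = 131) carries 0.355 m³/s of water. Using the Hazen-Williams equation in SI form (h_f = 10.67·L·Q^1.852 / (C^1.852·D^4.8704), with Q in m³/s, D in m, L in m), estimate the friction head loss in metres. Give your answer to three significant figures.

h_f ≈ 6.16 m

h_f = 10.67·1600·0.355^1.852 / (131^1.852·0.538^4.8704) = 6.156 m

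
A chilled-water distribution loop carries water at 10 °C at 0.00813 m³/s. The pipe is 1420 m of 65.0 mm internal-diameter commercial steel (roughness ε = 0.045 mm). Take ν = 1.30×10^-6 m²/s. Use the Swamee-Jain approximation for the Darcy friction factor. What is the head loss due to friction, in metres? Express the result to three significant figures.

h_f ≈ 139 m

V = 4Q/(πD²) = 4·0.00813/(π·0.0650²) = 2.450 m/s
Re = VD/ν = 2.450·0.0650/1.30×10^-6 = 1.23×10^5 → turbulent
ε/D = 0.045/65.0 = 6.92×10^-4
Swamee-Jain: f = 0.02075
h_f = f(L/D)V²/(2g) = 0.02075·(1420/0.0650)·2.450²/(2·9.81) = 138.7 m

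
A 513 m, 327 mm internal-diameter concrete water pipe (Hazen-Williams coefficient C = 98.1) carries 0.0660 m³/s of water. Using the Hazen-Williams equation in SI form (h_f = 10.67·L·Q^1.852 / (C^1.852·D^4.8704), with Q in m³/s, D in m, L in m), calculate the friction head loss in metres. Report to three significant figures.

h_f ≈ 1.69 m

h_f = 10.67·513·0.0660^1.852 / (98.1^1.852·0.327^4.8704) = 1.690 m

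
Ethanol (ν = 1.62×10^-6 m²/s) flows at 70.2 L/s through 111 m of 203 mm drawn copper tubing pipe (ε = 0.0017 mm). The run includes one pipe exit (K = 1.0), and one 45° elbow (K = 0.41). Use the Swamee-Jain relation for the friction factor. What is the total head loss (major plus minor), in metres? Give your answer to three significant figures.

V = 4Q/(πD²) = 2.169 m/s; V²/2g = 0.2398 m
Re = 2.72×10^5, ε/D = 8.37×10^-6 → f = 0.01474 (Swamee-Jain)
Major: h_f = f(L/D)·V²/2g = 0.01474·546.8·0.2398 = 1.932 m
Minor: ΣK = 1.41; h_m = ΣK·V²/2g = 0.3381 m
Total H_L = 1.932 + 0.3381 = 2.270 m

H_L ≈ 2.27 m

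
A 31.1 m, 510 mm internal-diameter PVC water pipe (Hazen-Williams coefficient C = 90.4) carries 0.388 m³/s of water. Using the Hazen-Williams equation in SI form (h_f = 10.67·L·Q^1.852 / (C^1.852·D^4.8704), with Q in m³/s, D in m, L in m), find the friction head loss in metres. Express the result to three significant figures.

h_f = 10.67·31.1·0.388^1.852 / (90.4^1.852·0.510^4.8704) = 0.3638 m

h_f ≈ 0.364 m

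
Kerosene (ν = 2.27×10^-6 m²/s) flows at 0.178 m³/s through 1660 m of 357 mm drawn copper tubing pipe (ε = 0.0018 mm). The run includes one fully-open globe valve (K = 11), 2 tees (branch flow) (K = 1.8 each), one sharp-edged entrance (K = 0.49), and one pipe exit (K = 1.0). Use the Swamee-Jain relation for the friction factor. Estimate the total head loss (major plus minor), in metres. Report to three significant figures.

H_L ≈ 13.6 m

V = 4Q/(πD²) = 1.778 m/s; V²/2g = 0.1612 m
Re = 2.80×10^5, ε/D = 5.04×10^-6 → f = 0.01462 (Swamee-Jain)
Major: h_f = f(L/D)·V²/2g = 0.01462·4650·0.1612 = 10.96 m
Minor: ΣK = 16.1; h_m = ΣK·V²/2g = 2.593 m
Total H_L = 10.96 + 2.593 = 13.55 m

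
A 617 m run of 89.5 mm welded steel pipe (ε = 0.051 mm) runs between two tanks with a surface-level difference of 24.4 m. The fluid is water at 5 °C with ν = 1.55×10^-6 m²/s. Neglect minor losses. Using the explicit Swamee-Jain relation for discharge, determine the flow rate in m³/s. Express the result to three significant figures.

Q ≈ 0.0116 m³/s

Swamee-Jain (Type II): Q = -0.965·√(gD⁵h_f/L)·ln[ε/(3.7D) + √(3.17ν²L/(gD³h_f))]
√(gD⁵h_f/L) = √(9.81·0.0895⁵·24.4/617) = 0.001493
ε/(3.7D) = 1.54×10^-4; √(3.17ν²L/(gD³h_f)) = 1.65×10^-4
Q = -0.965·0.001493·ln(3.195×10^-4) = 0.01159 m³/s
Check: V = 1.84 m/s, Re = 1.06×10^5, f = 0.02056, h_f = 24.5 m ≈ 24.4 m ✓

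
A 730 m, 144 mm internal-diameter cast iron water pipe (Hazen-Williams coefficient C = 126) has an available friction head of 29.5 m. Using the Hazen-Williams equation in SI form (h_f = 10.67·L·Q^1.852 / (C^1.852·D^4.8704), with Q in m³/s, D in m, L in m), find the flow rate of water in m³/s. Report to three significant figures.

Rearranging: Q = [h_f·C^1.852·D^4.8704 / (10.67·L)]^(1/1.852)
Q = [29.5·126^1.852·0.144^4.8704 / (10.67·730)]^0.540 = 0.03797 m³/s

Q ≈ 0.0380 m³/s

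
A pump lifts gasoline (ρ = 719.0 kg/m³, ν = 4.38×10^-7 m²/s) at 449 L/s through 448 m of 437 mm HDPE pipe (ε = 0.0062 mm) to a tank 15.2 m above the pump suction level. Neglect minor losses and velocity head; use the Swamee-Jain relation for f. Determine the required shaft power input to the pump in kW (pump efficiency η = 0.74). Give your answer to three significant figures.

V = 4Q/(πD²) = 2.994 m/s; Re = 2.99×10^6; ε/D = 1.42×10^-5; f = 0.01038
h_f = f(L/D)V²/2g = 4.861 m
Total head H = z + h_f = 15.2 + 4.861 = 20.06 m
P_hyd = ρgQH = 719.0·9.81·0.449·20.06 = 63.53 kW
P_shaft = P_hyd/η = 63.53/0.74 = 85.85 kW

P_shaft ≈ 85.9 kW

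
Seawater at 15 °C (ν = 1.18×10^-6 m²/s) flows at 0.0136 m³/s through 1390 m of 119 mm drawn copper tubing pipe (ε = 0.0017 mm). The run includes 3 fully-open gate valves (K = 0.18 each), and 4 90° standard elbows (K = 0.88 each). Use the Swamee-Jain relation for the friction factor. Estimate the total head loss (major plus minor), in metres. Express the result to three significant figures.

V = 4Q/(πD²) = 1.223 m/s; V²/2g = 0.07621 m
Re = 1.23×10^5, ε/D = 1.43×10^-5 → f = 0.01720 (Swamee-Jain)
Major: h_f = f(L/D)·V²/2g = 0.01720·11681·0.07621 = 15.31 m
Minor: ΣK = 4.06; h_m = ΣK·V²/2g = 0.3094 m
Total H_L = 15.31 + 0.3094 = 15.62 m

H_L ≈ 15.6 m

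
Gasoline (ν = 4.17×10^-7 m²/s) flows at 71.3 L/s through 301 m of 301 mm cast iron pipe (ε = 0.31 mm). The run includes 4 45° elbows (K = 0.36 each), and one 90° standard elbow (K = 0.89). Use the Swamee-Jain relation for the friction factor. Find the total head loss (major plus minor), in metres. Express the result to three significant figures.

H_L ≈ 1.16 m

V = 4Q/(πD²) = 1.002 m/s; V²/2g = 0.05117 m
Re = 7.23×10^5, ε/D = 0.00103 → f = 0.02029 (Swamee-Jain)
Major: h_f = f(L/D)·V²/2g = 0.02029·1000·0.05117 = 1.038 m
Minor: ΣK = 2.33; h_m = ΣK·V²/2g = 0.1192 m
Total H_L = 1.038 + 0.1192 = 1.158 m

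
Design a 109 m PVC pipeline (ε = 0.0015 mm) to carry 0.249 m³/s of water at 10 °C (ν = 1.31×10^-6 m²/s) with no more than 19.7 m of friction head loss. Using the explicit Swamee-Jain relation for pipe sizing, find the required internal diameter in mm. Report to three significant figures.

D ≈ 202 mm

Swamee-Jain (Type III): D = 0.66·[ε^1.25·(LQ²/(gh_f))^4.75 + ν·Q^9.4·(L/(gh_f))^5.2]^0.04
LQ²/(gh_f) = 0.03497; L/(gh_f) = 0.5640
Term 1 = ε^1.25·(…)^4.75 = 6.35×10^-15; Term 2 = ν·Q^9.4·(…)^5.2 = 1.41×10^-13
D = 0.66·(6.35×10^-15 + 1.41×10^-13)^0.04 = 0.2024 m = 202 mm
Check: V = 7.74 m/s, Re = 1.20×10^6, f = 0.01147, h_f = 18.9 m ≈ 19.7 m ✓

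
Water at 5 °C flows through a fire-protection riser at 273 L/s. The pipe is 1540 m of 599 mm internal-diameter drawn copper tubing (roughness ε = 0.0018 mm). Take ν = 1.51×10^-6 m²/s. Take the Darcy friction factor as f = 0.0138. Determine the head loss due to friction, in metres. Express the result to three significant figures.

V = 4Q/(πD²) = 4·0.273/(π·0.599²) = 0.9688 m/s
h_f = f(L/D)V²/(2g) = 0.01380·(1540/0.599)·0.9688²/(2·9.81) = 1.697 m

h_f ≈ 1.70 m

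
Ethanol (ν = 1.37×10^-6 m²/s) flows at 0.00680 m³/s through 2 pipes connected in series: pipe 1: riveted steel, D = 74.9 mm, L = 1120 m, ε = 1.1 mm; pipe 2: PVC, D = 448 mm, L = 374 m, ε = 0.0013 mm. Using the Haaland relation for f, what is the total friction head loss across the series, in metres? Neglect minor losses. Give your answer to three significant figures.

Pipe 1: V = 1.543 m/s, Re = 8.44×10^4, ε/D = 0.0147, f = 0.04397, h_1 = f(L/D)V²/2g = 79.83 m
Pipe 2: V = 0.04314 m/s, Re = 1.41×10^4, ε/D = 2.90×10^-6, f = 0.02816, h_2 = f(L/D)V²/2g = 0.002230 m
Series → Q common, losses add: H = Σh = 79.83 m

H ≈ 79.8 m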